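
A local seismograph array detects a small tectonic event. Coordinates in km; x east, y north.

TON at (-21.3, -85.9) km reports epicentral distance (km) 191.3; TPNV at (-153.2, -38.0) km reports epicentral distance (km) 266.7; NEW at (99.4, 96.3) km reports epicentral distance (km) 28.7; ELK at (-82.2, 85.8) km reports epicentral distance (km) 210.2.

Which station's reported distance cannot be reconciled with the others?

ELK

Solve using three stations at a time. Using TON, TPNV, NEW (subtract circle equations pairwise → linear system) gives (x, y) ≈ (91.2, 68.8).
Distances from that point to each station vs reported:
  TON: calculated 191.3 vs reported 191.3 → residual 0.0 km
  TPNV: calculated 266.7 vs reported 266.7 → residual 0.0 km
  NEW: calculated 28.7 vs reported 28.7 → residual 0.0 km
  ELK: calculated 174.2 vs reported 210.2 → residual 36.0 km
TON, TPNV, NEW are mutually consistent (residuals ≈ 0); ELK is off by 36.0 km.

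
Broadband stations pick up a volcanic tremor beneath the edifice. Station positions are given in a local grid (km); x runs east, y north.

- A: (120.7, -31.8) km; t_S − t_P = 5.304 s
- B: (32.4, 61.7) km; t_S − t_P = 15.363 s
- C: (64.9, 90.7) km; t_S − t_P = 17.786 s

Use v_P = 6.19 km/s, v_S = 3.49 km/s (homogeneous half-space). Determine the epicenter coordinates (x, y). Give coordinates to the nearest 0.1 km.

Distance from S−P lag: d = Δt · v_P v_S / (v_P − v_S) = Δt · (6.19·3.49)/(6.19−3.49) ≈ 8.0011·Δt.
So d_A = 42.44, d_B = 122.92, d_C = 142.31 km.
Circle about each station: (x − 120.7)² + (y + 31.8)² = 42.44²; (x − 32.4)² + (y − 61.7)² = 122.92²; (x − 64.9)² + (y − 90.7)² = 142.31².
Subtracting pairs of circle equations eliminates x²+y² and gives linear equations (the radical axes):
-176.6 x + 187.0 y = -24031.25
-111.6 x + 245.0 y = -21592.21
Solving the 2×2 system: x ≈ 82.6, y ≈ -50.5 km.
Check against A (with the unrounded x, y): √((x − 120.7)²+(y + 31.8)²) = 42.45 ≈ 42.44 km. ✓

82.6 km east, -50.5 km north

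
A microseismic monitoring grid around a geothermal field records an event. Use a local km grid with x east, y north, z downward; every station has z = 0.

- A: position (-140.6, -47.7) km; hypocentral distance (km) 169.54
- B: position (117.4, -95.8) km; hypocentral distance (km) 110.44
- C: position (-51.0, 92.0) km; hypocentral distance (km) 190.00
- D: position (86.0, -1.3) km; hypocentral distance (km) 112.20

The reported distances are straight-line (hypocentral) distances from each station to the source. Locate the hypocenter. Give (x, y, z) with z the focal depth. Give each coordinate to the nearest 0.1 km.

(19.3, -78.0, 47.5)

Each station gives a sphere (x−x_i)² + (y−y_i)² + z² = d_i² (stations at z=0).
Subtracting the A sphere from B and C: z² cancels, leaving linear equations in x and y:
516.0 x − 96.2 y = 17463.57
179.2 x + 279.4 y = -18334.84
Solving: x ≈ 19.302, y ≈ -78.002 km (keep extra digits for the depth step; rounded: 19.3, -78.0).
Then from the A sphere: z² = 169.54² − (x + 140.6)² − (y + 47.7)² with x = 19.302, y = -78.002, so z ≈ 47.507 ≈ 47.5 km.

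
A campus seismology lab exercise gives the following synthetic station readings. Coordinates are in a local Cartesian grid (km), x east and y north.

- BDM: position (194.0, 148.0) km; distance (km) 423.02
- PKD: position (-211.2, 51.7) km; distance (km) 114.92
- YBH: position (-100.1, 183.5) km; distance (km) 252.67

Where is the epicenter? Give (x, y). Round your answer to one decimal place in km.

x ≈ -175.7 km, y ≈ -57.6 km

Circle about each station: (x − 194.0)² + (y − 148.0)² = 423.02²; (x + 211.2)² + (y − 51.7)² = 114.92²; (x + 100.1)² + (y − 183.5)² = 252.67².
Subtracting pairs of circle equations eliminates x²+y² and gives linear equations (the radical axes):
-810.4 x − 192.6 y = 153477.64
-588.2 x + 71.0 y = 99256.05
Solving the 2×2 system: x ≈ -175.7, y ≈ -57.6 km.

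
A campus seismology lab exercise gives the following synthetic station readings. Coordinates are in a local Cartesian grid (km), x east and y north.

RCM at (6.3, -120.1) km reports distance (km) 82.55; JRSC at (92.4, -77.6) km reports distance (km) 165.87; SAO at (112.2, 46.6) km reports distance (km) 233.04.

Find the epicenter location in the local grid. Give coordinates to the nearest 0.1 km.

x ≈ -72.5 km, y ≈ -95.5 km

Circle about each station: (x − 6.3)² + (y + 120.1)² = 82.55²; (x − 92.4)² + (y + 77.6)² = 165.87²; (x − 112.2)² + (y − 46.6)² = 233.04².
Subtracting the RCM equation from the JRSC and SAO equations removes the quadratic terms:
172.2 x + 85.0 y = -20602.53
211.8 x + 333.4 y = -47196.44
Solving the 2×2 system: x ≈ -72.5, y ≈ -95.5 km.
Check against RCM (with the unrounded x, y): √((x − 6.3)²+(y + 120.1)²) = 82.55 ≈ 82.55 km. ✓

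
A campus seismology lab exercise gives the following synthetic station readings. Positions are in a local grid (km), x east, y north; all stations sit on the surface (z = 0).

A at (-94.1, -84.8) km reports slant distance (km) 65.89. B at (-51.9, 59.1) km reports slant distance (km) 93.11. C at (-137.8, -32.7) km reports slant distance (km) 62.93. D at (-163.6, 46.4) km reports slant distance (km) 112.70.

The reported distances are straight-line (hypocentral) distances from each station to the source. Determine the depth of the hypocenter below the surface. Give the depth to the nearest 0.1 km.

25.7 km

Each station gives a sphere (x−x_i)² + (y−y_i)² + z² = d_i² (stations at z=0).
Subtracting the A sphere from B and C: z² cancels, leaving linear equations in x and y:
84.4 x + 287.8 y = -14187.41
-87.4 x + 104.2 y = 4393.59
Solving: x ≈ -80.794, y ≈ -25.603 km (keep extra digits for the depth step; rounded: -80.8, -25.6).
Then from the A sphere: z² = 65.89² − (x + 94.1)² − (y + 84.8)² with x = -80.794, y = -25.603, so z ≈ 25.694 ≈ 25.7 km.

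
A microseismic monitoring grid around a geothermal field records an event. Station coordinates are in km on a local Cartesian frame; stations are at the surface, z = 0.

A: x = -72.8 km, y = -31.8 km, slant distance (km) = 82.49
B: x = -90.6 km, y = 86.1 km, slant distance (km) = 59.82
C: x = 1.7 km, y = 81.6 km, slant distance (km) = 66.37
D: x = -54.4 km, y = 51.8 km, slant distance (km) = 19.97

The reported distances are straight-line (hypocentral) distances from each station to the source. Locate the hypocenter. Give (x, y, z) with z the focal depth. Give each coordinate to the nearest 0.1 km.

x ≈ -50.8 km, y ≈ 45.5 km, depth ≈ 18.6 km

Each station gives a sphere (x−x_i)² + (y−y_i)² + z² = d_i² (stations at z=0).
Subtracting the A sphere from B and C: z² cancels, leaving linear equations in x and y:
-35.6 x + 235.8 y = 12536.66
149.0 x + 226.8 y = 2749.99
Solving: x ≈ -50.797, y ≈ 45.497 km (keep extra digits for the depth step; rounded: -50.8, 45.5).
Then from the A sphere: z² = 82.49² − (x + 72.8)² − (y + 31.8)² with x = -50.797, y = 45.497, so z ≈ 18.591 ≈ 18.6 km.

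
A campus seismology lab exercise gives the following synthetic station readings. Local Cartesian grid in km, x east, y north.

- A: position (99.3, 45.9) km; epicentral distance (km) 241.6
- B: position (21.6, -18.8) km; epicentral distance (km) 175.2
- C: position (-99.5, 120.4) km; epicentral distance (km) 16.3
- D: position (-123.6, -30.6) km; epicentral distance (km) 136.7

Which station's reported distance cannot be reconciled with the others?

A

Solve using three stations at a time. Using B, C, D (subtract circle equations pairwise → linear system) gives (x, y) ≈ (-102.9, 104.5).
Distances from that point to each station vs reported:
  A: calculated 210.5 vs reported 241.6 → residual 31.1 km
  B: calculated 175.2 vs reported 175.2 → residual 0.0 km
  C: calculated 16.2 vs reported 16.3 → residual 0.1 km
  D: calculated 136.7 vs reported 136.7 → residual 0.0 km
B, C, D are mutually consistent (residuals ≈ 0); A is off by 31.1 km.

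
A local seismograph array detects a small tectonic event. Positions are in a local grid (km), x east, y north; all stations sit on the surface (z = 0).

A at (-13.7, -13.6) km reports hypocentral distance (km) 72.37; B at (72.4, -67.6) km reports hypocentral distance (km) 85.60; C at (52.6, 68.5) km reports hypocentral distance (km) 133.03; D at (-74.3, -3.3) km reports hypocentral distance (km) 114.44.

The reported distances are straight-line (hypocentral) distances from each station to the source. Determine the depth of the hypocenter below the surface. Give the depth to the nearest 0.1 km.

Each station gives a sphere (x−x_i)² + (y−y_i)² + z² = d_i² (stations at z=0).
Subtracting the A sphere from B and C: z² cancels, leaving linear equations in x and y:
172.2 x − 108.0 y = 7348.93
132.6 x + 164.2 y = -5373.20
Solving: x ≈ 14.705, y ≈ -44.599 km (keep extra digits for the depth step; rounded: 14.7, -44.6).
Then from the A sphere: z² = 72.37² − (x + 13.7)² − (y + 13.6)² with x = 14.705, y = -44.599, so z ≈ 58.904 ≈ 58.9 km.

z ≈ 58.9 km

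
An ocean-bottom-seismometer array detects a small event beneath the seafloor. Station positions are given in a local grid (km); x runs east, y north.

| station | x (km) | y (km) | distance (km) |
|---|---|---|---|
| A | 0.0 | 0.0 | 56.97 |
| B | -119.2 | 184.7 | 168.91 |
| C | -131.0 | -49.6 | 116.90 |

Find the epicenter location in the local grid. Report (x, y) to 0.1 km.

Circle about each station: x² + y² = 56.97²; (x + 119.2)² + (y − 184.7)² = 168.91²; (x + 131.0)² + (y + 49.6)² = 116.90².
Subtracting pairs of circle equations eliminates x²+y² and gives linear equations (the radical axes):
-238.4 x + 369.4 y = 23037.72
-262.0 x − 99.2 y = 9201.13
Solving the 2×2 system: x ≈ -47.2, y ≈ 31.9 km.
Check against A (with the unrounded x, y): √(x²+y²) = 56.97 ≈ 56.97 km. ✓

(-47.2, 31.9)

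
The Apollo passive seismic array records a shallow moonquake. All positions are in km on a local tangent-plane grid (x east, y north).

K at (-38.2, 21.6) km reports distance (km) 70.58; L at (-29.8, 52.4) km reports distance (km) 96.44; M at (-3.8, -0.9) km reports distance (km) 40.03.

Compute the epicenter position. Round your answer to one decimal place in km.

x ≈ -5.4 km, y ≈ -40.9 km

Circle about each station: (x + 38.2)² + (y − 21.6)² = 70.58²; (x + 29.8)² + (y − 52.4)² = 96.44²; (x + 3.8)² + (y + 0.9)² = 40.03².
Subtracting pairs of circle equations eliminates x²+y² and gives linear equations (the radical axes):
16.8 x + 61.6 y = -2611.14
68.8 x − 45.0 y = 1468.59
Solving the 2×2 system: x ≈ -5.4, y ≈ -40.9 km.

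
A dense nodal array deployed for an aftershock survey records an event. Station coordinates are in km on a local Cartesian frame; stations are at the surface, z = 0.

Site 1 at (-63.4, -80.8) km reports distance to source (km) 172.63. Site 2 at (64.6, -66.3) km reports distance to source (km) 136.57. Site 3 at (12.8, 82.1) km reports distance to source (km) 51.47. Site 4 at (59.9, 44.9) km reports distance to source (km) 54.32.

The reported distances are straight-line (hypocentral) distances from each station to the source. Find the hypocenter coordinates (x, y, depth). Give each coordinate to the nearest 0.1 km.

(29.2, 58.5, 42.7)

Each station gives a sphere (x−x_i)² + (y−y_i)² + z² = d_i² (stations at z=0).
Subtracting the Site 1 sphere from Site 2 and Site 3: z² cancels, leaving linear equations in x and y:
256.0 x + 29.0 y = 9170.40
152.4 x + 325.8 y = 23508.01
Solving: x ≈ 29.195, y ≈ 58.498 km (keep extra digits for the depth step; rounded: 29.2, 58.5).
Then from the Site 1 sphere: z² = 172.63² − (x + 63.4)² − (y + 80.8)² with x = 29.195, y = 58.498, so z ≈ 42.701 ≈ 42.7 km.
Check against Site 4 (with the unrounded solution): distance 54.32 ≈ 54.32 km. ✓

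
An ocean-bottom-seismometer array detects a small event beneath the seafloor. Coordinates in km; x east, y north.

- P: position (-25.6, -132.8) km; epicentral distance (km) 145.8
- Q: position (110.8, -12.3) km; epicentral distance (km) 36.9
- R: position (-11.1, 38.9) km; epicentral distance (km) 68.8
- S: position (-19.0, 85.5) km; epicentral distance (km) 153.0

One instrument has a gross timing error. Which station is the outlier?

R

Solve using three stations at a time. Using P, Q, S (subtract circle equations pairwise → linear system) gives (x, y) ≈ (79.4, -31.7).
Distances from that point to each station vs reported:
  P: calculated 145.8 vs reported 145.8 → residual 0.0 km
  Q: calculated 36.9 vs reported 36.9 → residual 0.0 km
  R: calculated 114.8 vs reported 68.8 → residual 46.0 km
  S: calculated 153.0 vs reported 153.0 → residual 0.0 km
P, Q, S are mutually consistent (residuals ≈ 0); R is off by 46.0 km.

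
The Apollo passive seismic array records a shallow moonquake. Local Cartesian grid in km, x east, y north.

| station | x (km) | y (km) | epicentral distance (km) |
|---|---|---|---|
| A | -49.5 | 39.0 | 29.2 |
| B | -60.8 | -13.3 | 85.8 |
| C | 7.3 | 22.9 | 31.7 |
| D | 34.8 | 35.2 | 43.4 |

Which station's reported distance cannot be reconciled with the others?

Solve using three stations at a time. Using B, C, D (subtract circle equations pairwise → linear system) gives (x, y) ≈ (-5.3, 52.3).
Distances from that point to each station vs reported:
  A: calculated 46.1 vs reported 29.2 → residual 16.9 km
  B: calculated 85.9 vs reported 85.8 → residual 0.1 km
  C: calculated 32.0 vs reported 31.7 → residual 0.3 km
  D: calculated 43.6 vs reported 43.4 → residual 0.2 km
B, C, D are mutually consistent (residuals ≈ 0); A is off by 16.9 km.

A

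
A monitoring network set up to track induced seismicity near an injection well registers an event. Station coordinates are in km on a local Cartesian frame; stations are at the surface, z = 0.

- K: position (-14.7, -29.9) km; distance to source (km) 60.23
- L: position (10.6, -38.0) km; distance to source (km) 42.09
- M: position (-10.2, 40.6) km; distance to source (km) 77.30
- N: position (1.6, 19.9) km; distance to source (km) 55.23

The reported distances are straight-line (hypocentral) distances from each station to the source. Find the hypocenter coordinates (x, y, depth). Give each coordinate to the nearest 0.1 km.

x ≈ 40.8 km, y ≈ -14.7 km, depth ≈ 17.8 km

Each station gives a sphere (x−x_i)² + (y−y_i)² + z² = d_i² (stations at z=0).
Subtracting the K sphere from L and M: z² cancels, leaving linear equations in x and y:
50.6 x − 16.2 y = 2302.34
9.0 x + 141.0 y = -1705.34
Solving: x ≈ 40.795, y ≈ -14.699 km (keep extra digits for the depth step; rounded: 40.8, -14.7).
Then from the K sphere: z² = 60.23² − (x + 14.7)² − (y + 29.9)² with x = 40.795, y = -14.699, so z ≈ 17.801 ≈ 17.8 km.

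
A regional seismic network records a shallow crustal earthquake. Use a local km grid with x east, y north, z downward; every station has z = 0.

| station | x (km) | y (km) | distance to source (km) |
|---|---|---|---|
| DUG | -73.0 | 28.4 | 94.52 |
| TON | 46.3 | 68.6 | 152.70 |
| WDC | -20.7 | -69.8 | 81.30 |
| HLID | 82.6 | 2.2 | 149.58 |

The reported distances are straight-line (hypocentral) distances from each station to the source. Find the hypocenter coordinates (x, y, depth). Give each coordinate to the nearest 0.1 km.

Each station gives a sphere (x−x_i)² + (y−y_i)² + z² = d_i² (stations at z=0).
Subtracting the DUG sphere from TON and WDC: z² cancels, leaving linear equations in x and y:
238.6 x + 80.4 y = -13669.17
104.6 x − 196.4 y = 1489.31
Solving: x ≈ -46.406, y ≈ -32.298 km (keep extra digits for the depth step; rounded: -46.4, -32.3).
Then from the DUG sphere: z² = 94.52² − (x + 73.0)² − (y − 28.4)² with x = -46.406, y = -32.298, so z ≈ 67.398 ≈ 67.4 km.
Check against HLID (with the unrounded solution): distance 149.58 ≈ 149.58 km. ✓

(-46.4, -32.3, 67.4)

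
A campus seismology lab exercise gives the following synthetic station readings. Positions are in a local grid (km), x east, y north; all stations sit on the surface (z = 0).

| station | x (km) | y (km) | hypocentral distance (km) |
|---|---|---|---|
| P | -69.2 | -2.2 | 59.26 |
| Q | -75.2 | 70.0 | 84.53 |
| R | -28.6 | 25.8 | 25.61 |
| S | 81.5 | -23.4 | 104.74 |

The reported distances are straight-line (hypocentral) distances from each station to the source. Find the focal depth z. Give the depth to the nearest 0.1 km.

Each station gives a sphere (x−x_i)² + (y−y_i)² + z² = d_i² (stations at z=0).
Subtracting the P sphere from Q and R: z² cancels, leaving linear equations in x and y:
-12.0 x + 144.4 y = 2127.99
81.2 x + 56.0 y = -454.00
Solving: x ≈ -14.900, y ≈ 13.498 km (keep extra digits for the depth step; rounded: -14.9, 13.5).
Then from the P sphere: z² = 59.26² − (x + 69.2)² − (y + 2.2)² with x = -14.900, y = 13.498, so z ≈ 17.800 ≈ 17.8 km.

depth ≈ 17.8 km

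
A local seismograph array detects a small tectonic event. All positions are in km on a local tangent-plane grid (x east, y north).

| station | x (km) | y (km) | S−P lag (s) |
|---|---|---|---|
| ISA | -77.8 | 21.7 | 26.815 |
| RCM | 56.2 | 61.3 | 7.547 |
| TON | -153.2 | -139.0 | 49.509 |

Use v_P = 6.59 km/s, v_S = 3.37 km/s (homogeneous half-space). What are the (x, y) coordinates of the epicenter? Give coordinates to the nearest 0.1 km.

x ≈ 88.9 km, y ≈ 101.8 km

Distance from S−P lag: d = Δt · v_P v_S / (v_P − v_S) = Δt · (6.59·3.37)/(6.59−3.37) ≈ 6.8970·Δt.
So d_ISA = 184.94, d_RCM = 52.05, d_TON = 341.46 km.
Circle about each station: (x + 77.8)² + (y − 21.7)² = 184.94²; (x − 56.2)² + (y − 61.3)² = 52.05²; (x + 153.2)² + (y + 139.0)² = 341.46².
Subtracting the ISA equation from the RCM and TON equations removes the quadratic terms:
268.0 x + 79.2 y = 31886.00
-150.8 x − 321.4 y = -46124.62
Solving the 2×2 system: x ≈ 88.9, y ≈ 101.8 km.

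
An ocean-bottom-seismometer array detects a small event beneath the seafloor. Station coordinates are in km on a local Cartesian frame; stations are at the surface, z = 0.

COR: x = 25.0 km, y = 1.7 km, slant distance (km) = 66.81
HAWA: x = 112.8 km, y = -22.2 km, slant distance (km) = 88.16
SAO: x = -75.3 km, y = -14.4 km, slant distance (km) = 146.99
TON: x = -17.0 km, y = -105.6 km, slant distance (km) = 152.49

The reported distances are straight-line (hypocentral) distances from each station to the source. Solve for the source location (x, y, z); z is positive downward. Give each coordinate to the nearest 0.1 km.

(56.9, 14.9, 57.2)

Each station gives a sphere (x−x_i)² + (y−y_i)² + z² = d_i² (stations at z=0).
Subtracting the COR sphere from HAWA and SAO: z² cancels, leaving linear equations in x and y:
175.6 x − 47.8 y = 9280.18
-200.6 x − 32.2 y = -11892.92
Solving: x ≈ 56.898, y ≈ 14.879 km (keep extra digits for the depth step; rounded: 56.9, 14.9).
Then from the COR sphere: z² = 66.81² − (x − 25.0)² − (y − 1.7)² with x = 56.898, y = 14.879, so z ≈ 57.205 ≈ 57.2 km.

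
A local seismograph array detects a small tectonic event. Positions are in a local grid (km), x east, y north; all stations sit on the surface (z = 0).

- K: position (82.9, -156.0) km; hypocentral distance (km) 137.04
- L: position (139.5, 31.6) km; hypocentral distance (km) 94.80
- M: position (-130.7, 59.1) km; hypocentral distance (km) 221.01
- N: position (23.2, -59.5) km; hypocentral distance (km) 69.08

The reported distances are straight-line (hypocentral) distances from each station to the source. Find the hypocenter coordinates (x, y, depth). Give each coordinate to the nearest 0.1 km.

Each station gives a sphere (x−x_i)² + (y−y_i)² + z² = d_i² (stations at z=0).
Subtracting the K sphere from L and M: z² cancels, leaving linear equations in x and y:
113.2 x + 375.2 y = -956.68
-427.2 x + 430.2 y = -40698.57
Solving: x ≈ 71.099, y ≈ -24.001 km (keep extra digits for the depth step; rounded: 71.1, -24.0).
Then from the K sphere: z² = 137.04² − (x − 82.9)² − (y + 156.0)² with x = 71.099, y = -24.001, so z ≈ 34.885 ≈ 34.9 km.
Check against N (with the unrounded solution): distance 69.08 ≈ 69.08 km. ✓

(71.1, -24.0, 34.9)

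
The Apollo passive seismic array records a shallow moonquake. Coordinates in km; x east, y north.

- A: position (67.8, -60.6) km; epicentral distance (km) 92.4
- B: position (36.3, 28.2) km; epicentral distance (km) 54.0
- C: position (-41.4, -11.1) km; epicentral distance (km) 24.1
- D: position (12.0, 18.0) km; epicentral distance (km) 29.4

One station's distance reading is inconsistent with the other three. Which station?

C

Solve using three stations at a time. Using A, B, D (subtract circle equations pairwise → linear system) gives (x, y) ≈ (-6.2, -5.2).
Distances from that point to each station vs reported:
  A: calculated 92.4 vs reported 92.4 → residual 0.0 km
  B: calculated 54.0 vs reported 54.0 → residual 0.0 km
  C: calculated 35.7 vs reported 24.1 → residual 11.6 km
  D: calculated 29.5 vs reported 29.4 → residual 0.1 km
A, B, D are mutually consistent (residuals ≈ 0); C is off by 11.6 km.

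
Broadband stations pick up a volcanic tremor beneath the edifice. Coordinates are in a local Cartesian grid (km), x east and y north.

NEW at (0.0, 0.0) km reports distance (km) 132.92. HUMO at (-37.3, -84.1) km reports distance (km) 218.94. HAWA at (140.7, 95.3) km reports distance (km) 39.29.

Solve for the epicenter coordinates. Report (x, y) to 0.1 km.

Circle about each station: x² + y² = 132.92²; (x + 37.3)² + (y + 84.1)² = 218.94²; (x − 140.7)² + (y − 95.3)² = 39.29².
Subtracting the NEW equation from the HUMO and HAWA equations removes the quadratic terms:
-74.6 x − 168.2 y = -21802.90
281.4 x + 190.6 y = 45002.60
Solving the 2×2 system: x ≈ 103.1, y ≈ 83.9 km.
Check against NEW (with the unrounded x, y): √(x²+y²) = 132.92 ≈ 132.92 km. ✓

103.1 km east, 83.9 km north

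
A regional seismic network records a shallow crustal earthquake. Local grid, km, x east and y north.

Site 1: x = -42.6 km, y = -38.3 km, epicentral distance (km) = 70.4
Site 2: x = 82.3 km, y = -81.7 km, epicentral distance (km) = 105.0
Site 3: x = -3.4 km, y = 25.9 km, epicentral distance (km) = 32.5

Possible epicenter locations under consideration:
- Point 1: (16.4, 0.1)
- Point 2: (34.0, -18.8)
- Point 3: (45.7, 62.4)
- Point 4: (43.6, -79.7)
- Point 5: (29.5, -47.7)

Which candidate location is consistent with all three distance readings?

For each candidate, compare |candidate − station| to the reported distance:
Point 1: residuals Site 1 0.0, Site 2 0.0, Site 3 0.0 → max 0.0 km
Point 2: residuals Site 1 8.6, Site 2 25.7, Site 3 25.8 → max 25.8 km
Point 3: residuals Site 1 63.5, Site 2 43.7, Site 3 28.7 → max 63.5 km
Point 4: residuals Site 1 25.2, Site 2 66.2, Site 3 83.1 → max 83.1 km
Point 5: residuals Site 1 2.3, Site 2 42.2, Site 3 48.1 → max 48.1 km
Only Point 1 has all residuals ≈ 0.

Point 1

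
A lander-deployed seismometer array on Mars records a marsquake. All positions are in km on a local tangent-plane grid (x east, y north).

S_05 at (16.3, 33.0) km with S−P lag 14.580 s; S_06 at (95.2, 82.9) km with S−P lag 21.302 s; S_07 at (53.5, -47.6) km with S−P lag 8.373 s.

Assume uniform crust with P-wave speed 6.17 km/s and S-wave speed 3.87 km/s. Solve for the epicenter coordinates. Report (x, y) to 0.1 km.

x ≈ 2.1 km, y ≈ -117.7 km

Distance from S−P lag: d = Δt · v_P v_S / (v_P − v_S) = Δt · (6.17·3.87)/(6.17−3.87) ≈ 10.3817·Δt.
So d_S_05 = 151.37, d_S_06 = 221.15, d_S_07 = 86.93 km.
Circle about each station: (x − 16.3)² + (y − 33.0)² = 151.37²; (x − 95.2)² + (y − 82.9)² = 221.15²; (x − 53.5)² + (y + 47.6)² = 86.93².
Subtracting the S_05 equation from the S_06 and S_07 equations removes the quadratic terms:
157.8 x + 99.8 y = -11413.69
74.4 x − 161.2 y = 19129.37
Solving the 2×2 system: x ≈ 2.1, y ≈ -117.7 km.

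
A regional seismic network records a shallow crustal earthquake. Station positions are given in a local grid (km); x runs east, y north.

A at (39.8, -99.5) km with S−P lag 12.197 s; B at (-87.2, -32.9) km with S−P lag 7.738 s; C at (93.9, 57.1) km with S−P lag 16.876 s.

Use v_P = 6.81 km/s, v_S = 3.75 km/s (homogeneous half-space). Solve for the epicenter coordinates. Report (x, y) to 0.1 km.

-23.9 km east, -20.1 km north

Distance from S−P lag: d = Δt · v_P v_S / (v_P − v_S) = Δt · (6.81·3.75)/(6.81−3.75) ≈ 8.3456·Δt.
So d_A = 101.79, d_B = 64.58, d_C = 140.84 km.
Circle about each station: (x − 39.8)² + (y + 99.5)² = 101.79²; (x + 87.2)² + (y + 32.9)² = 64.58²; (x − 93.9)² + (y − 57.1)² = 140.84².
Subtracting the A equation from the B and C equations removes the quadratic terms:
-254.0 x + 133.2 y = 3392.59
108.2 x + 313.2 y = -8881.37
Solving the 2×2 system: x ≈ -23.9, y ≈ -20.1 km.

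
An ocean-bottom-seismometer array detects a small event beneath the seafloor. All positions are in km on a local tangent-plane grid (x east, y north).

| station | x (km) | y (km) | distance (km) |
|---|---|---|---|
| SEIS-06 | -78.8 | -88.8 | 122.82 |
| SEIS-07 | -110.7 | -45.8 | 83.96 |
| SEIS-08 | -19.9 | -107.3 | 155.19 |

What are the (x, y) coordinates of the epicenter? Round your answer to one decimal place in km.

-84.3 km east, 33.9 km north

Circle about each station: (x + 78.8)² + (y + 88.8)² = 122.82²; (x + 110.7)² + (y + 45.8)² = 83.96²; (x + 19.9)² + (y + 107.3)² = 155.19².
Subtracting pairs of circle equations eliminates x²+y² and gives linear equations (the radical axes):
-63.8 x + 86.0 y = 8292.72
117.8 x − 37.0 y = -11184.76
Solving the 2×2 system: x ≈ -84.3, y ≈ 33.9 km.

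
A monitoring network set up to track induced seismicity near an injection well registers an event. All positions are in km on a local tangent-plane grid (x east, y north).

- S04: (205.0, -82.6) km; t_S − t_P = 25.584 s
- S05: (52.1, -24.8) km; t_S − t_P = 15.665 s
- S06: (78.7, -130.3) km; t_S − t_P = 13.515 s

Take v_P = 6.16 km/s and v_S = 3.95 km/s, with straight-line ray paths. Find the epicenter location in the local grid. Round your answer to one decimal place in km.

Distance from S−P lag: d = Δt · v_P v_S / (v_P − v_S) = Δt · (6.16·3.95)/(6.16−3.95) ≈ 11.0100·Δt.
So d_S04 = 281.68, d_S05 = 172.47, d_S06 = 148.80 km.
Circle about each station: (x − 205.0)² + (y + 82.6)² = 281.68²; (x − 52.1)² + (y + 24.8)² = 172.47²; (x − 78.7)² + (y + 130.3)² = 148.80².
Subtracting pairs of circle equations eliminates x²+y² and gives linear equations (the radical axes):
-305.8 x + 115.6 y = 4079.41
-252.6 x − 95.4 y = 31526.20
Solving the 2×2 system: x ≈ -69.1, y ≈ -147.5 km.

x ≈ -69.1 km, y ≈ -147.5 km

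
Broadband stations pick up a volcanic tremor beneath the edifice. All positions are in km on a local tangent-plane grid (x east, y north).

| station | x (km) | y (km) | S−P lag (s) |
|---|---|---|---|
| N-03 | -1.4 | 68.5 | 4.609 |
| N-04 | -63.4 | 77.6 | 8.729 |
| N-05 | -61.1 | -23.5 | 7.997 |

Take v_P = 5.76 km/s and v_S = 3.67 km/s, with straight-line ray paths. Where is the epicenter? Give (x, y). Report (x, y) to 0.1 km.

x ≈ 5.5 km, y ≈ 22.4 km

Distance from S−P lag: d = Δt · v_P v_S / (v_P − v_S) = Δt · (5.76·3.67)/(5.76−3.67) ≈ 10.1144·Δt.
So d_N-03 = 46.62, d_N-04 = 88.29, d_N-05 = 80.89 km.
Circle about each station: (x + 1.4)² + (y − 68.5)² = 46.62²; (x + 63.4)² + (y − 77.6)² = 88.29²; (x + 61.1)² + (y + 23.5)² = 80.89².
Subtracting the N-03 equation from the N-04 and N-05 equations removes the quadratic terms:
-124.0 x + 18.2 y = -274.59
-119.4 x − 184.0 y = -4778.52
Solving the 2×2 system: x ≈ 5.5, y ≈ 22.4 km.
Check against N-03 (with the unrounded x, y): √((x + 1.4)²+(y − 68.5)²) = 46.61 ≈ 46.62 km. ✓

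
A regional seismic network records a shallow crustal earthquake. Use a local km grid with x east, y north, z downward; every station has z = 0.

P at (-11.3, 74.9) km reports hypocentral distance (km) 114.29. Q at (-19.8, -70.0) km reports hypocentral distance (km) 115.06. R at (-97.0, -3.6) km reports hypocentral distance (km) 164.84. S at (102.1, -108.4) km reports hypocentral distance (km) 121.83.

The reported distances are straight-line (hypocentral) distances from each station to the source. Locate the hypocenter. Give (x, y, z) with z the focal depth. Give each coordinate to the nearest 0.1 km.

x ≈ 62.2 km, y ≈ -1.5 km, depth ≈ 42.7 km

Each station gives a sphere (x−x_i)² + (y−y_i)² + z² = d_i² (stations at z=0).
Subtracting the P sphere from Q and R: z² cancels, leaving linear equations in x and y:
-17.0 x − 289.8 y = -622.26
-171.4 x − 157.0 y = -10425.76
Solving: x ≈ 62.203, y ≈ -1.502 km (keep extra digits for the depth step; rounded: 62.2, -1.5).
Then from the P sphere: z² = 114.29² − (x + 11.3)² − (y − 74.9)² with x = 62.203, y = -1.502, so z ≈ 42.688 ≈ 42.7 km.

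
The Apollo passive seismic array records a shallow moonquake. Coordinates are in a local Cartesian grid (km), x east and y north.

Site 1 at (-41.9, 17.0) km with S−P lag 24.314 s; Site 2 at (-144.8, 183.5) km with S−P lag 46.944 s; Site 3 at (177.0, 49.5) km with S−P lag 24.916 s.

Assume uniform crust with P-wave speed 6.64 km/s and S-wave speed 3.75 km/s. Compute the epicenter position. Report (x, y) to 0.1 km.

Distance from S−P lag: d = Δt · v_P v_S / (v_P − v_S) = Δt · (6.64·3.75)/(6.64−3.75) ≈ 8.6159·Δt.
So d_Site 1 = 209.49, d_Site 2 = 404.47, d_Site 3 = 214.67 km.
Circle about each station: (x + 41.9)² + (y − 17.0)² = 209.49²; (x + 144.8)² + (y − 183.5)² = 404.47²; (x − 177.0)² + (y − 49.5)² = 214.67².
Subtracting pairs of circle equations eliminates x²+y² and gives linear equations (the radical axes):
-205.8 x + 333.0 y = -67115.24
437.8 x + 65.0 y = 29537.49
Solving the 2×2 system: x ≈ 89.2, y ≈ -146.4 km.
Check against Site 1 (with the unrounded x, y): √((x + 41.9)²+(y − 17.0)²) = 209.51 ≈ 209.49 km. ✓

89.2 km east, -146.4 km north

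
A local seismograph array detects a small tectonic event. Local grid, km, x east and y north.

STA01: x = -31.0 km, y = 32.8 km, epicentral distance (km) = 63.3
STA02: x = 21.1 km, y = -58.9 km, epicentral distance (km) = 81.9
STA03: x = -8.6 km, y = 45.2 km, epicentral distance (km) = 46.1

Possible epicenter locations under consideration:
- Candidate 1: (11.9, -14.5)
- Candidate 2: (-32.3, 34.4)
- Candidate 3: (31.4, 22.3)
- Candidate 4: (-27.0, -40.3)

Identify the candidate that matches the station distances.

Candidate 3

For each candidate, compare |candidate − station| to the reported distance:
Candidate 1: residuals STA01 0.6, STA02 36.6, STA03 17.0 → max 36.6 km
Candidate 2: residuals STA01 61.2, STA02 25.6, STA03 20.1 → max 61.2 km
Candidate 3: residuals STA01 0.0, STA02 0.0, STA03 0.0 → max 0.0 km
Candidate 4: residuals STA01 9.9, STA02 30.3, STA03 41.4 → max 41.4 km
Only Candidate 3 has all residuals ≈ 0.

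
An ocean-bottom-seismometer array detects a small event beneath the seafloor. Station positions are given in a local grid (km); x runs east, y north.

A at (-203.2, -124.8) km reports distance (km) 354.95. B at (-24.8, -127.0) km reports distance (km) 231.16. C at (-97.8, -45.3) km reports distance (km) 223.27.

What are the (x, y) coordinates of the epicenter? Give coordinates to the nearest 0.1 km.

Circle about each station: (x + 203.2)² + (y + 124.8)² = 354.95²; (x + 24.8)² + (y + 127.0)² = 231.16²; (x + 97.8)² + (y + 45.3)² = 223.27².
Subtracting pairs of circle equations eliminates x²+y² and gives linear equations (the radical axes):
356.8 x − 4.4 y = 32433.32
210.8 x + 159.0 y = 30891.66
Solving the 2×2 system: x ≈ 91.8, y ≈ 72.6 km.

(91.8, 72.6)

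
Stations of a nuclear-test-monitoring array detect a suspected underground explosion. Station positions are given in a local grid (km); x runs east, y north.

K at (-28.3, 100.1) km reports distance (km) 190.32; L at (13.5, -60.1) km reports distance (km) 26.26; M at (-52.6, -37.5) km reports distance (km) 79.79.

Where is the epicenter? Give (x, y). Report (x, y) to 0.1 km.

Circle about each station: (x + 28.3)² + (y − 100.1)² = 190.32²; (x − 13.5)² + (y + 60.1)² = 26.26²; (x + 52.6)² + (y + 37.5)² = 79.79².
Subtracting pairs of circle equations eliminates x²+y² and gives linear equations (the radical axes):
83.6 x − 320.4 y = 28505.47
-48.6 x − 275.2 y = 23207.37
Solving the 2×2 system: x ≈ 10.6, y ≈ -86.2 km.
Check against K (with the unrounded x, y): √((x + 28.3)²+(y − 100.1)²) = 190.32 ≈ 190.32 km. ✓

10.6 km east, -86.2 km north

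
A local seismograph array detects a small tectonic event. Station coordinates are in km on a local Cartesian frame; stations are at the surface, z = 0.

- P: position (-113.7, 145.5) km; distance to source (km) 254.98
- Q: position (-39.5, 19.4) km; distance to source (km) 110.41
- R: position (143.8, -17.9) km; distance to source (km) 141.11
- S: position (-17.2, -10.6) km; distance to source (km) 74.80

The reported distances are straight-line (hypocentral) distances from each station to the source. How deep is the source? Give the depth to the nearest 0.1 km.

z ≈ 25.7 km

Each station gives a sphere (x−x_i)² + (y−y_i)² + z² = d_i² (stations at z=0).
Subtracting the P sphere from Q and R: z² cancels, leaving linear equations in x and y:
148.4 x − 252.2 y = 20663.10
515.0 x − 326.8 y = 32003.68
Solving: x ≈ 16.202, y ≈ -72.398 km (keep extra digits for the depth step; rounded: 16.2, -72.4).
Then from the P sphere: z² = 254.98² − (x + 113.7)² − (y − 145.5)² with x = 16.202, y = -72.398, so z ≈ 25.705 ≈ 25.7 km.
Check against S (with the unrounded solution): distance 74.80 ≈ 74.80 km. ✓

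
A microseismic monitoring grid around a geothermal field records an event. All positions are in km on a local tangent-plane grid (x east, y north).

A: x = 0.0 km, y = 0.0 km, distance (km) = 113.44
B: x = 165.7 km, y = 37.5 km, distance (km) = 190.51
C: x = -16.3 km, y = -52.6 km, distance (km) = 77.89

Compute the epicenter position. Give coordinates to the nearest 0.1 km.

(40.4, -106.0)

Circle about each station: x² + y² = 113.44²; (x − 165.7)² + (y − 37.5)² = 190.51²; (x + 16.3)² + (y + 52.6)² = 77.89².
Subtracting the A equation from the B and C equations removes the quadratic terms:
331.4 x + 75.0 y = 5437.31
-32.6 x − 105.2 y = 9834.23
Solving the 2×2 system: x ≈ 40.4, y ≈ -106.0 km.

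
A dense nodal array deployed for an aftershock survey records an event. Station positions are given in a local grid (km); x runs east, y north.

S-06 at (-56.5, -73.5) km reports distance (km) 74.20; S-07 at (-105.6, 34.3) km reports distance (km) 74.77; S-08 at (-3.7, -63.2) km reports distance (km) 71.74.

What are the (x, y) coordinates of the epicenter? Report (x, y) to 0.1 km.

(-39.8, -1.2)

Circle about each station: (x + 56.5)² + (y + 73.5)² = 74.20²; (x + 105.6)² + (y − 34.3)² = 74.77²; (x + 3.7)² + (y + 63.2)² = 71.74².
Subtracting the S-06 equation from the S-07 and S-08 equations removes the quadratic terms:
-98.2 x + 215.6 y = 3648.44
105.6 x + 20.6 y = -4227.56
Solving the 2×2 system: x ≈ -39.8, y ≈ -1.2 km.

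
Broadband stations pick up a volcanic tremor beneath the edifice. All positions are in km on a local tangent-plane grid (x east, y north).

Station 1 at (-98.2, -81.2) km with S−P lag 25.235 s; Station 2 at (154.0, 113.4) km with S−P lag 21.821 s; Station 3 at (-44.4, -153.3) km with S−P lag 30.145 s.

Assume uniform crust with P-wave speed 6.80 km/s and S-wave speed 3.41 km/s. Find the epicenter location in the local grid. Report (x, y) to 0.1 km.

Distance from S−P lag: d = Δt · v_P v_S / (v_P − v_S) = Δt · (6.80·3.41)/(6.80−3.41) ≈ 6.8401·Δt.
So d_Station 1 = 172.61, d_Station 2 = 149.26, d_Station 3 = 206.20 km.
Circle about each station: (x + 98.2)² + (y + 81.2)² = 172.61²; (x − 154.0)² + (y − 113.4)² = 149.26²; (x + 44.4)² + (y + 153.3)² = 206.20².
Subtracting the Station 1 equation from the Station 2 and Station 3 equations removes the quadratic terms:
504.4 x + 389.2 y = 27854.54
107.6 x − 144.2 y = -3488.66
Solving the 2×2 system: x ≈ 23.2, y ≈ 41.5 km.

x ≈ 23.2 km, y ≈ 41.5 km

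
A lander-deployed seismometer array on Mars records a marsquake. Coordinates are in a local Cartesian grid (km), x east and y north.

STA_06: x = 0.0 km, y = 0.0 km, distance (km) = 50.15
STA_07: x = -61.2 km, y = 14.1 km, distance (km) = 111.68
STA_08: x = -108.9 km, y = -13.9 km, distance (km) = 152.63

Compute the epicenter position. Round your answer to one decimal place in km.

Circle about each station: x² + y² = 50.15²; (x + 61.2)² + (y − 14.1)² = 111.68²; (x + 108.9)² + (y + 13.9)² = 152.63².
Subtracting the STA_06 equation from the STA_07 and STA_08 equations removes the quadratic terms:
-122.4 x + 28.2 y = -6013.15
-217.8 x − 27.8 y = -8728.47
Solving the 2×2 system: x ≈ 43.3, y ≈ -25.3 km.

43.3 km east, -25.3 km north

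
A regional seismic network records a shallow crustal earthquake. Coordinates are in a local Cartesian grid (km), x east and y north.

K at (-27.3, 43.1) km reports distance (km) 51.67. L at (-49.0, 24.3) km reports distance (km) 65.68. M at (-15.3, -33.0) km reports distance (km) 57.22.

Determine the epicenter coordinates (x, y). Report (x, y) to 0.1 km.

Circle about each station: (x + 27.3)² + (y − 43.1)² = 51.67²; (x + 49.0)² + (y − 24.3)² = 65.68²; (x + 15.3)² + (y + 33.0)² = 57.22².
Subtracting pairs of circle equations eliminates x²+y² and gives linear equations (the radical axes):
-43.4 x − 37.6 y = -1255.48
24.0 x − 152.2 y = -1884.15
Solving the 2×2 system: x ≈ 16.0, y ≈ 14.9 km.

16.0 km east, 14.9 km north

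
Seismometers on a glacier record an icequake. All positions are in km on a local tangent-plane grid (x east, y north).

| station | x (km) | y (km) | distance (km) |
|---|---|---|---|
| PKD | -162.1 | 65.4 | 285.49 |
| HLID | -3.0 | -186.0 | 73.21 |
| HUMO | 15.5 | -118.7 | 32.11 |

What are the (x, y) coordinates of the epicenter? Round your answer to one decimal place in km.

(45.2, -130.9)

Circle about each station: (x + 162.1)² + (y − 65.4)² = 285.49²; (x + 3.0)² + (y + 186.0)² = 73.21²; (x − 15.5)² + (y + 118.7)² = 32.11².
Subtracting pairs of circle equations eliminates x²+y² and gives linear equations (the radical axes):
318.2 x − 502.8 y = 80196.27
355.2 x − 368.2 y = 64249.86
Solving the 2×2 system: x ≈ 45.2, y ≈ -130.9 km.
Check against PKD (with the unrounded x, y): √((x + 162.1)²+(y − 65.4)²) = 285.49 ≈ 285.49 km. ✓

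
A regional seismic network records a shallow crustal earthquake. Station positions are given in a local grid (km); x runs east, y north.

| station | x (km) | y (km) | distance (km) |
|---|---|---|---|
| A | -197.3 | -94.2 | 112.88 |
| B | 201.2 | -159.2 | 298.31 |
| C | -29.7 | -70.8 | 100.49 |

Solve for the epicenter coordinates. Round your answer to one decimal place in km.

Circle about each station: (x + 197.3)² + (y + 94.2)² = 112.88²; (x − 201.2)² + (y + 159.2)² = 298.31²; (x + 29.7)² + (y + 70.8)² = 100.49².
Subtracting the A equation from the B and C equations removes the quadratic terms:
797.0 x − 130.0 y = -58221.81
335.2 x + 46.8 y = -39262.55
Solving the 2×2 system: x ≈ -96.8, y ≈ -145.6 km.
Check against A (with the unrounded x, y): √((x + 197.3)²+(y + 94.2)²) = 112.88 ≈ 112.88 km. ✓

x ≈ -96.8 km, y ≈ -145.6 km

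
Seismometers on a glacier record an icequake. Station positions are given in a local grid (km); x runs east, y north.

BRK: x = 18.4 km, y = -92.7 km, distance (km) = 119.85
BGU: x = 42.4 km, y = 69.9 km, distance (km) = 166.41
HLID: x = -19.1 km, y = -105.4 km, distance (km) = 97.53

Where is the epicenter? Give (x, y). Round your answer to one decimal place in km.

x ≈ -86.7 km, y ≈ -35.1 km

Circle about each station: (x − 18.4)² + (y + 92.7)² = 119.85²; (x − 42.4)² + (y − 69.9)² = 166.41²; (x + 19.1)² + (y + 105.4)² = 97.53².
Subtracting the BRK equation from the BGU and HLID equations removes the quadratic terms:
48.0 x + 325.2 y = -15576.35
-75.0 x − 25.4 y = 7394.04
Solving the 2×2 system: x ≈ -86.7, y ≈ -35.1 km.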